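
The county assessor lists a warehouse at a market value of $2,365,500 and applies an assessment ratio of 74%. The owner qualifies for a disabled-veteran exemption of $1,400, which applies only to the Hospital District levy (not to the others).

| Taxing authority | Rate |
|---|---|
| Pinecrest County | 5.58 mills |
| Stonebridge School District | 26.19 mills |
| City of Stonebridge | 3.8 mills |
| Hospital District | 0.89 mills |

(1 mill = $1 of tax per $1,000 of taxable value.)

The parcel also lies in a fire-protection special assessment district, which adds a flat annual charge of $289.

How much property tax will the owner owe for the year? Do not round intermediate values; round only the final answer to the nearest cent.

Assessed value = $2,365,500 × 0.74 = $1,750,470
Pinecrest County: $1,750,470 × 0.00558 = $9,767.6226
Stonebridge School District: $1,750,470 × 0.02619 = $45,844.8093
City of Stonebridge: $1,750,470 × 0.0038 = $6,651.786
Hospital District: ($1,750,470 − $1,400) × 0.00089 = $1,749,070 × 0.00089 = $1,556.6723
Levies subtotal = $63,820.8902
Total = $63,820.8902 + $289 = $64,109.8902

$64,109.89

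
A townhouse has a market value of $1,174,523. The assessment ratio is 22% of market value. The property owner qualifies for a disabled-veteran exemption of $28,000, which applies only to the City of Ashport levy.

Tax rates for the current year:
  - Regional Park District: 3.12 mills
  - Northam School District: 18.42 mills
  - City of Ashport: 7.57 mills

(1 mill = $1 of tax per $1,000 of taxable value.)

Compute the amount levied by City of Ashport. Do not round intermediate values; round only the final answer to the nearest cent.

Assessed value = $1,174,523 × 0.22 = $258,395.06
City of Ashport taxable value = $258,395.06 − $28,000 = $230,395.06
City of Ashport levy = $230,395.06 × 0.00757 = $1,744.0906042

$1,744.09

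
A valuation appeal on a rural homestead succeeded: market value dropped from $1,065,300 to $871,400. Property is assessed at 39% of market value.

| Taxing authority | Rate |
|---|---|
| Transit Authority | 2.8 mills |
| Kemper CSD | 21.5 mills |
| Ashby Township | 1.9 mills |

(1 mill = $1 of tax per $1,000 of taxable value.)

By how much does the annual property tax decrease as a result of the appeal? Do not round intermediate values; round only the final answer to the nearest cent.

$1,981.27

Old assessed value = $1,065,300 × 0.39 = $415,467
New assessed value = $871,400 × 0.39 = $339,846
Combined rate = 0.0028 + 0.0215 + 0.0019 = 0.0262
Old tax = $415,467 × 0.0262 = $10,885.2354
New tax = $339,846 × 0.0262 = $8,903.9652
Reduction = $10,885.2354 − $8,903.9652 = $1,981.2702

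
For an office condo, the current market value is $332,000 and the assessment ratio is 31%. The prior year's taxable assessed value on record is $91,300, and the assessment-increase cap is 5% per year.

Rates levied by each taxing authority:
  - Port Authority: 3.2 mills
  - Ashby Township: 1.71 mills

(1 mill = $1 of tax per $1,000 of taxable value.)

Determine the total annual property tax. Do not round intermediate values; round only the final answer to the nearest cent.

Uncapped assessed value = $332,000 × 0.31 = $102,920
Cap limit = $91,300 × 1.05 = $95,865
Taxable assessed value = min($102,920, $95,865) = $95,865 (cap binds)
Port Authority: $95,865 × 0.0032 = $306.768
Ashby Township: $95,865 × 0.00171 = $163.92915
Total = $470.69715

$470.70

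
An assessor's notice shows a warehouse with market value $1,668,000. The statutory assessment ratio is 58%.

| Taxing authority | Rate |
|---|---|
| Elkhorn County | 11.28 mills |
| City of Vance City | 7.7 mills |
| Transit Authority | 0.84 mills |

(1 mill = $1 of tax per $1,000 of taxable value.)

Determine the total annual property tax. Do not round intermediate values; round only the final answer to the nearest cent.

$19,174.66

Assessed value = $1,668,000 × 0.58 = $967,440
Elkhorn County: $967,440 × 0.01128 = $10,912.7232
City of Vance City: $967,440 × 0.0077 = $7,449.288
Transit Authority: $967,440 × 0.00084 = $812.6496
Total = $10,912.7232 + $7,449.288 + $812.6496 = $19,174.6608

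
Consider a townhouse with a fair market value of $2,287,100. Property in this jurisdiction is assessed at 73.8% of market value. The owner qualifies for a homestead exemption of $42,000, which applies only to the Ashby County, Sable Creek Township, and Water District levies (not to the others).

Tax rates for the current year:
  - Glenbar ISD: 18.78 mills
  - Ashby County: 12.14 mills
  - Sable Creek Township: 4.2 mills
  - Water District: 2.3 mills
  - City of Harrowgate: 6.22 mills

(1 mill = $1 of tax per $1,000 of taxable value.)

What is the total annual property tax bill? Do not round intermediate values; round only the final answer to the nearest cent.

Assessed value = $2,287,100 × 0.738 = $1,687,879.8
Glenbar ISD: $1,687,879.8 × 0.01878 = $31,698.382644
Ashby County: ($1,687,879.8 − $42,000) × 0.01214 = $1,645,879.8 × 0.01214 = $19,980.980772
Sable Creek Township: ($1,687,879.8 − $42,000) × 0.0042 = $1,645,879.8 × 0.0042 = $6,912.69516
Water District: ($1,687,879.8 − $42,000) × 0.0023 = $1,645,879.8 × 0.0023 = $3,785.52354
City of Harrowgate: $1,687,879.8 × 0.00622 = $10,498.612356
Total = $72,876.194472

$72,876.19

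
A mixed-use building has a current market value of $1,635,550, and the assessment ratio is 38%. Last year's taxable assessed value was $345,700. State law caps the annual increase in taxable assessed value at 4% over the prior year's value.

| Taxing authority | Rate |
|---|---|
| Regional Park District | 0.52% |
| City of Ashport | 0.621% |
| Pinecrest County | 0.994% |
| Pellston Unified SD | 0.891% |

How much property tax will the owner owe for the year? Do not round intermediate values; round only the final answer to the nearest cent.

Uncapped assessed value = $1,635,550 × 0.38 = $621,509
Cap limit = $345,700 × 1.04 = $359,528
Taxable assessed value = min($621,509, $359,528) = $359,528 (cap binds)
Regional Park District: $359,528 × 0.0052 = $1,869.5456
City of Ashport: $359,528 × 0.00621 = $2,232.66888
Pinecrest County: $359,528 × 0.00994 = $3,573.70832
Pellston Unified SD: $359,528 × 0.00891 = $3,203.39448
Total = $10,879.31728

$10,879.32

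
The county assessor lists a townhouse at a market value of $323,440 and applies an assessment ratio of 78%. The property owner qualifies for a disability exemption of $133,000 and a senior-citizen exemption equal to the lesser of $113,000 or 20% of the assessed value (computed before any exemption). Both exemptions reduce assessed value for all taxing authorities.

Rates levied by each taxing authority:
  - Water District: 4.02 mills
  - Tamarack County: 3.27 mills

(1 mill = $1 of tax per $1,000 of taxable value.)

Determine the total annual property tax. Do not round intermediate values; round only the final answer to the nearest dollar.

$502

Assessed value = $323,440 × 0.78 = $252,283.2
Senior-citizen exemption = min($113,000, 20% × $252,283.2) = min($113,000, $50,456.64) = $50,456.64 (percentage binds)
Taxable value = $252,283.2 − $133,000 − $50,456.64 = $68,826.56
Water District: $68,826.56 × 0.00402 = $276.6827712
Tamarack County: $68,826.56 × 0.00327 = $225.0628512
Total = $501.7456224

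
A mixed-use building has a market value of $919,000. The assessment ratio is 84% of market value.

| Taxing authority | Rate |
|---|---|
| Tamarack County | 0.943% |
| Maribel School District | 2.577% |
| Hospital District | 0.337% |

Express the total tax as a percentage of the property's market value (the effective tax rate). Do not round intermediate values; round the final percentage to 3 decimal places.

3.240%

Assessed value = $919,000 × 0.84 = $771,960
Tamarack County: $771,960 × 0.00943 = $7,279.5828
Maribel School District: $771,960 × 0.02577 = $19,893.4092
Hospital District: $771,960 × 0.00337 = $2,601.5052
Total tax = $29,774.4972
Effective rate = $29,774.4972 ÷ $919,000 = 3.240% of market value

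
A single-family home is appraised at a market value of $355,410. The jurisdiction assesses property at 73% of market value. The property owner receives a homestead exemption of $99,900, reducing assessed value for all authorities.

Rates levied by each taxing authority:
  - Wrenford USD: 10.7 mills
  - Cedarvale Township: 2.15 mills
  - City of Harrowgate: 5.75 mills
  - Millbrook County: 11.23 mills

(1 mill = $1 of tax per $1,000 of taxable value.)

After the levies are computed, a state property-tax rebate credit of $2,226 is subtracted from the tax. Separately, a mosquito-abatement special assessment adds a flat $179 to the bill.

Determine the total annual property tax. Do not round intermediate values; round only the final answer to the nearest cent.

Assessed value = $355,410 × 0.73 = $259,449.3
Taxable value = $259,449.3 − $99,900 = $159,549.3
Wrenford USD: $159,549.3 × 0.0107 = $1,707.17751
Cedarvale Township: $159,549.3 × 0.00215 = $343.030995
City of Harrowgate: $159,549.3 × 0.00575 = $917.408475
Millbrook County: $159,549.3 × 0.01123 = $1,791.738639
Levies subtotal = $4,759.355619
After credit = $4,759.355619 − $2,226 = $2,533.355619
Total = $2,533.355619 + $179 = $2,712.355619

$2,712.36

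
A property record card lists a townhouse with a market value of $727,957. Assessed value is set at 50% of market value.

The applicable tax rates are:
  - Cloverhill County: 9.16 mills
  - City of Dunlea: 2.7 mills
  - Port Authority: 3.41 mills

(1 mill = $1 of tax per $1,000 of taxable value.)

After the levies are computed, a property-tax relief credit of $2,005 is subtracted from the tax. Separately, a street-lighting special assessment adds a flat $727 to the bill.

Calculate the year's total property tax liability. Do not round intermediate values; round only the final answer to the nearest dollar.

$4,280

Assessed value = $727,957 × 0.5 = $363,978.5
Cloverhill County: $363,978.5 × 0.00916 = $3,334.04306
City of Dunlea: $363,978.5 × 0.0027 = $982.74195
Port Authority: $363,978.5 × 0.00341 = $1,241.166685
Levies subtotal = $5,557.951695
After credit = $5,557.951695 − $2,005 = $3,552.951695
Total = $3,552.951695 + $727 = $4,279.951695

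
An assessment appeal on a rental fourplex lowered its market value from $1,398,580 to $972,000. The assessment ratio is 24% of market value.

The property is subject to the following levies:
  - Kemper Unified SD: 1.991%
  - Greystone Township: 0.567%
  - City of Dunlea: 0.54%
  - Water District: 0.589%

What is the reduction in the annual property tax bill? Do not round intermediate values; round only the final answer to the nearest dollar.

Old assessed value = $1,398,580 × 0.24 = $335,659.2
New assessed value = $972,000 × 0.24 = $233,280
Combined rate = 0.01991 + 0.00567 + 0.0054 + 0.00589 = 0.03687
Old tax = $335,659.2 × 0.03687 = $12,375.754704
New tax = $233,280 × 0.03687 = $8,601.0336
Reduction = $12,375.754704 − $8,601.0336 = $3,774.721104

$3,775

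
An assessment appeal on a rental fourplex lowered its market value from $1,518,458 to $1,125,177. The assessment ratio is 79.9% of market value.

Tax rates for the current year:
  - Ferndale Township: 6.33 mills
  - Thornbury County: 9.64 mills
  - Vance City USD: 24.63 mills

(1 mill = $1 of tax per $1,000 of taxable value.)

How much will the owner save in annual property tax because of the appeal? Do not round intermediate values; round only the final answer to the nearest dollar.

Old assessed value = $1,518,458 × 0.799 = $1,213,247.942
New assessed value = $1,125,177 × 0.799 = $899,016.423
Combined rate = 0.00633 + 0.00964 + 0.02463 = 0.0406
Old tax = $1,213,247.942 × 0.0406 = $49,257.8664452
New tax = $899,016.423 × 0.0406 = $36,500.0667738
Reduction = $49,257.8664452 − $36,500.0667738 = $12,757.7996714

$12,758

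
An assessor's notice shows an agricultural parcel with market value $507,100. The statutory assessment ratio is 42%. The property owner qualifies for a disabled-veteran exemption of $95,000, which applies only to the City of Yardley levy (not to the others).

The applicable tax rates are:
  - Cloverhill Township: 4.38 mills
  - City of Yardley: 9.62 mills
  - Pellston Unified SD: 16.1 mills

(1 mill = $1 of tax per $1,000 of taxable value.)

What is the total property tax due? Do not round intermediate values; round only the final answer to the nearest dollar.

$5,497

Assessed value = $507,100 × 0.42 = $212,982
Cloverhill Township: $212,982 × 0.00438 = $932.86116
City of Yardley: ($212,982 − $95,000) × 0.00962 = $117,982 × 0.00962 = $1,134.98684
Pellston Unified SD: $212,982 × 0.0161 = $3,429.0102
Total = $5,496.8582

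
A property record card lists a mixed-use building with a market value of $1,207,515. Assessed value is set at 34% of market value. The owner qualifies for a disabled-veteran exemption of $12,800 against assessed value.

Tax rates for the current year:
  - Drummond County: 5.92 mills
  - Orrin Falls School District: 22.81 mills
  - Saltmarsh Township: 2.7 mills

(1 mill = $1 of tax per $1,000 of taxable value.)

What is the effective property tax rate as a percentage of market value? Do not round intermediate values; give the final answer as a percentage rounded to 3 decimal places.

Assessed value = $1,207,515 × 0.34 = $410,555.1
Taxable value = $410,555.1 − $12,800 = $397,755.1
Drummond County: $397,755.1 × 0.00592 = $2,354.710192
Orrin Falls School District: $397,755.1 × 0.02281 = $9,072.793831
Saltmarsh Township: $397,755.1 × 0.0027 = $1,073.93877
Total tax = $12,501.442793
Effective rate = $12,501.442793 ÷ $1,207,515 = 1.035% of market value

1.035%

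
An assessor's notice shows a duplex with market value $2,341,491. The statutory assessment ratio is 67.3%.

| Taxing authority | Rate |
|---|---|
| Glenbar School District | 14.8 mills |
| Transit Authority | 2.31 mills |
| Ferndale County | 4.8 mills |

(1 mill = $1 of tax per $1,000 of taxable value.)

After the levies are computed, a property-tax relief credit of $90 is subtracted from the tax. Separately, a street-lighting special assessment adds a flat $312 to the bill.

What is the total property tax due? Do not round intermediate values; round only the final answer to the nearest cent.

$34,748.29

Assessed value = $2,341,491 × 0.673 = $1,575,823.443
Glenbar School District: $1,575,823.443 × 0.0148 = $23,322.1869564
Transit Authority: $1,575,823.443 × 0.00231 = $3,640.15215333
Ferndale County: $1,575,823.443 × 0.0048 = $7,563.9525264
Levies subtotal = $34,526.29163613
After credit = $34,526.29163613 − $90 = $34,436.29163613
Total = $34,436.29163613 + $312 = $34,748.29163613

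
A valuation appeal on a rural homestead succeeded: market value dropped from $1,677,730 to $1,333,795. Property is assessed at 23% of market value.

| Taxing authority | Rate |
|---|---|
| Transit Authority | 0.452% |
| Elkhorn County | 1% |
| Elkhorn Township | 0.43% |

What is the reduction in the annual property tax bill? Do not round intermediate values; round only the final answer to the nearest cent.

Old assessed value = $1,677,730 × 0.23 = $385,877.9
New assessed value = $1,333,795 × 0.23 = $306,772.85
Combined rate = 0.00452 + 0.01 + 0.0043 = 0.01882
Old tax = $385,877.9 × 0.01882 = $7,262.222078
New tax = $306,772.85 × 0.01882 = $5,773.465037
Reduction = $7,262.222078 − $5,773.465037 = $1,488.757041

$1,488.76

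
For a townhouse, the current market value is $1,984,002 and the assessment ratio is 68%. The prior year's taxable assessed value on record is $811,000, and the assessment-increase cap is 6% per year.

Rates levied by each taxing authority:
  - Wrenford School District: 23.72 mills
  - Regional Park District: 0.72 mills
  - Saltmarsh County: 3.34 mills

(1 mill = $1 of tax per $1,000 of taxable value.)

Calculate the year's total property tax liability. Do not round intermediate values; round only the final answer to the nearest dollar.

Uncapped assessed value = $1,984,002 × 0.68 = $1,349,121.36
Cap limit = $811,000 × 1.06 = $859,660
Taxable assessed value = min($1,349,121.36, $859,660) = $859,660 (cap binds)
Wrenford School District: $859,660 × 0.02372 = $20,391.1352
Regional Park District: $859,660 × 0.00072 = $618.9552
Saltmarsh County: $859,660 × 0.00334 = $2,871.2644
Total = $23,881.3548

$23,881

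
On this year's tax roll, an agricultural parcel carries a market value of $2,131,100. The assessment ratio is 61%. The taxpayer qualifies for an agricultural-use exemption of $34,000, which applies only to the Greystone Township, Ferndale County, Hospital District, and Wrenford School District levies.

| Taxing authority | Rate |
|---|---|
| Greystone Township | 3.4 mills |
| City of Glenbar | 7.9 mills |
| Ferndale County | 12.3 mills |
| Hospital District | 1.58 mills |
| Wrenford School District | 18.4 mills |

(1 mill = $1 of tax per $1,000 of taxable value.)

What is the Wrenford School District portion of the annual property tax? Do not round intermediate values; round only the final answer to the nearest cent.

$23,293.87

Assessed value = $2,131,100 × 0.61 = $1,299,971
Wrenford School District taxable value = $1,299,971 − $34,000 = $1,265,971
Wrenford School District levy = $1,265,971 × 0.0184 = $23,293.8664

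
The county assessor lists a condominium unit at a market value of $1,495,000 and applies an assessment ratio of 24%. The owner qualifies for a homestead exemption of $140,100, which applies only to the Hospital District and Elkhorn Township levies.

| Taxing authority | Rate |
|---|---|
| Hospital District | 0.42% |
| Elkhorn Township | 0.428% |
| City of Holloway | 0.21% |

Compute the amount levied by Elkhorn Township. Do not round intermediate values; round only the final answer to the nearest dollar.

Assessed value = $1,495,000 × 0.24 = $358,800
Elkhorn Township taxable value = $358,800 − $140,100 = $218,700
Elkhorn Township levy = $218,700 × 0.00428 = $936.036

$936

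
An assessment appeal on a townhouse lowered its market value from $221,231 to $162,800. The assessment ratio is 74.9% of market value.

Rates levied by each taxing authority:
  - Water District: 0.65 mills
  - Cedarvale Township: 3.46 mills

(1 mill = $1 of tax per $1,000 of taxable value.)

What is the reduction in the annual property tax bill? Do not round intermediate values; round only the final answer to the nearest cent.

$179.87

Old assessed value = $221,231 × 0.749 = $165,702.019
New assessed value = $162,800 × 0.749 = $121,937.2
Combined rate = 0.00065 + 0.00346 = 0.00411
Old tax = $165,702.019 × 0.00411 = $681.03529809
New tax = $121,937.2 × 0.00411 = $501.161892
Reduction = $681.03529809 − $501.161892 = $179.87340609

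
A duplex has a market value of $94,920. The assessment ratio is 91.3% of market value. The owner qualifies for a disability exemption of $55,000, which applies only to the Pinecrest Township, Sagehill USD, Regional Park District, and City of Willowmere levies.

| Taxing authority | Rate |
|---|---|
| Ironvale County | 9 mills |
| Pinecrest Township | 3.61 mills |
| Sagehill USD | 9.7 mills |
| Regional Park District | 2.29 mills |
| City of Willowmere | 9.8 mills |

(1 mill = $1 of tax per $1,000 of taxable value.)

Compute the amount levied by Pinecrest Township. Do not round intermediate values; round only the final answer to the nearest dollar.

Assessed value = $94,920 × 0.913 = $86,661.96
Pinecrest Township taxable value = $86,661.96 − $55,000 = $31,661.96
Pinecrest Township levy = $31,661.96 × 0.00361 = $114.2996756

$114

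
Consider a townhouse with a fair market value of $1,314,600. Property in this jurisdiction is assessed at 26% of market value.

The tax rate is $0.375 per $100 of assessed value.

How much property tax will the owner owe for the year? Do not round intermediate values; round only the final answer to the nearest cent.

$1,281.74

Assessed value = $1,314,600 × 0.26 = $341,796
Tax = $341,796 × 0.00375 = $1,281.735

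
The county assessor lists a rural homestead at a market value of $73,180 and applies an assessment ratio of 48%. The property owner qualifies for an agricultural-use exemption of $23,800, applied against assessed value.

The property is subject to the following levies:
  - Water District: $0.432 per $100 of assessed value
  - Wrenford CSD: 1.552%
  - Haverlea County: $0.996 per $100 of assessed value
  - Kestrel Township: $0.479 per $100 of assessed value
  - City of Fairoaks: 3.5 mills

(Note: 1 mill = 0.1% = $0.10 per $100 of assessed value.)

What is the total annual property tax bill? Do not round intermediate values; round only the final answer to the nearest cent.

Assessed value = $73,180 × 0.48 = $35,126.4
Taxable value = $35,126.4 − $23,800 = $11,326.4
Water District: $11,326.4 × 0.00432 = $48.930048
Wrenford CSD: $11,326.4 × 0.01552 = $175.785728
Haverlea County: $11,326.4 × 0.00996 = $112.810944
Kestrel Township: $11,326.4 × 0.00479 = $54.253456
City of Fairoaks: $11,326.4 × 0.0035 = $39.6424
Total = $431.422576

$431.42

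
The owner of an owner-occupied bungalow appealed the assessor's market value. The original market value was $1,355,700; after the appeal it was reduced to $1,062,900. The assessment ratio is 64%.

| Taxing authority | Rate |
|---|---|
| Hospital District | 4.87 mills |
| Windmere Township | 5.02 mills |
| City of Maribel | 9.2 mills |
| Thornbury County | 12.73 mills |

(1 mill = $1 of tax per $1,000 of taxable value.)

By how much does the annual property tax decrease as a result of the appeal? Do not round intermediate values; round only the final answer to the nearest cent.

$5,962.81

Old assessed value = $1,355,700 × 0.64 = $867,648
New assessed value = $1,062,900 × 0.64 = $680,256
Combined rate = 0.00487 + 0.00502 + 0.0092 + 0.01273 = 0.03182
Old tax = $867,648 × 0.03182 = $27,608.55936
New tax = $680,256 × 0.03182 = $21,645.74592
Reduction = $27,608.55936 − $21,645.74592 = $5,962.81344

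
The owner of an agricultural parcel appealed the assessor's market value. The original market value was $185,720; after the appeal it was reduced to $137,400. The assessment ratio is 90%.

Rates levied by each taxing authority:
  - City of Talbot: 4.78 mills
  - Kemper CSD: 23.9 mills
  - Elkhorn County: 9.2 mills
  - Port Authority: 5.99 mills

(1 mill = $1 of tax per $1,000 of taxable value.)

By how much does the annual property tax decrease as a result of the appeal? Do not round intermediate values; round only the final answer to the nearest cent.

Old assessed value = $185,720 × 0.9 = $167,148
New assessed value = $137,400 × 0.9 = $123,660
Combined rate = 0.00478 + 0.0239 + 0.0092 + 0.00599 = 0.04387
Old tax = $167,148 × 0.04387 = $7,332.78276
New tax = $123,660 × 0.04387 = $5,424.9642
Reduction = $7,332.78276 − $5,424.9642 = $1,907.81856

$1,907.82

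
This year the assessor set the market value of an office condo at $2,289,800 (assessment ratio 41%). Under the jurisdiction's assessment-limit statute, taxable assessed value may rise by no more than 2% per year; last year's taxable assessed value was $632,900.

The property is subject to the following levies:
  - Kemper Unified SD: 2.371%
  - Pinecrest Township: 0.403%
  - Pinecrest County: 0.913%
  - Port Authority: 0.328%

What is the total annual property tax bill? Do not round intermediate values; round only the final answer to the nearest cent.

Uncapped assessed value = $2,289,800 × 0.41 = $938,818
Cap limit = $632,900 × 1.02 = $645,558
Taxable assessed value = min($938,818, $645,558) = $645,558 (cap binds)
Kemper Unified SD: $645,558 × 0.02371 = $15,306.18018
Pinecrest Township: $645,558 × 0.00403 = $2,601.59874
Pinecrest County: $645,558 × 0.00913 = $5,893.94454
Port Authority: $645,558 × 0.00328 = $2,117.43024
Total = $25,919.1537

$25,919.15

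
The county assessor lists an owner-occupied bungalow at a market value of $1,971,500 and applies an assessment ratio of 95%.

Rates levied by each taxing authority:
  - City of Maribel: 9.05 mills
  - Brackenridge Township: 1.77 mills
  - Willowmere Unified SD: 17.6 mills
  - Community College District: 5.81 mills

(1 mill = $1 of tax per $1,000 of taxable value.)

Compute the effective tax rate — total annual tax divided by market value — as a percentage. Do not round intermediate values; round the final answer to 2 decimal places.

Assessed value = $1,971,500 × 0.95 = $1,872,925
City of Maribel: $1,872,925 × 0.00905 = $16,949.97125
Brackenridge Township: $1,872,925 × 0.00177 = $3,315.07725
Willowmere Unified SD: $1,872,925 × 0.0176 = $32,963.48
Community College District: $1,872,925 × 0.00581 = $10,881.69425
Total tax = $64,110.22275
Effective rate = $64,110.22275 ÷ $1,971,500 = 3.25% of market value

3.25%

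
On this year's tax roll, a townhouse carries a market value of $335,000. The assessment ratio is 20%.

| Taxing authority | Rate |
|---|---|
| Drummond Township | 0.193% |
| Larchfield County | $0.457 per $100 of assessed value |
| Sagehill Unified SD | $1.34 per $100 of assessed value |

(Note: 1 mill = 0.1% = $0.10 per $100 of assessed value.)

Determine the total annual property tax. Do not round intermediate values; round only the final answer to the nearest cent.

Assessed value = $335,000 × 0.2 = $67,000
Drummond Township: $67,000 × 0.00193 = $129.31
Larchfield County: $67,000 × 0.00457 = $306.19
Sagehill Unified SD: $67,000 × 0.0134 = $897.8
Total = $1,333.3

$1,333.30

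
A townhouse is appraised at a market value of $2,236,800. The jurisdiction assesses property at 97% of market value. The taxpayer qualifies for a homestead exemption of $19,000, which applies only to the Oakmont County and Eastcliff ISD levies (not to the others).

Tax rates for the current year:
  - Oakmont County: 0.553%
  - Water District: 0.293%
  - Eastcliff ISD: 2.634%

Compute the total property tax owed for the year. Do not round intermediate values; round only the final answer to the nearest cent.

$74,899.89

Assessed value = $2,236,800 × 0.97 = $2,169,696
Oakmont County: ($2,169,696 − $19,000) × 0.00553 = $2,150,696 × 0.00553 = $11,893.34888
Water District: $2,169,696 × 0.00293 = $6,357.20928
Eastcliff ISD: ($2,169,696 − $19,000) × 0.02634 = $2,150,696 × 0.02634 = $56,649.33264
Total = $74,899.8908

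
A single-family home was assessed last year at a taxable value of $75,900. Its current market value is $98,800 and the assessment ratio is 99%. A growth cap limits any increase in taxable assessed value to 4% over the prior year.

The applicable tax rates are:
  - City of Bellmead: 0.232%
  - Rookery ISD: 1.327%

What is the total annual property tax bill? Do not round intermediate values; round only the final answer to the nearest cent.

$1,230.61

Uncapped assessed value = $98,800 × 0.99 = $97,812
Cap limit = $75,900 × 1.04 = $78,936
Taxable assessed value = min($97,812, $78,936) = $78,936 (cap binds)
City of Bellmead: $78,936 × 0.00232 = $183.13152
Rookery ISD: $78,936 × 0.01327 = $1,047.48072
Total = $1,230.61224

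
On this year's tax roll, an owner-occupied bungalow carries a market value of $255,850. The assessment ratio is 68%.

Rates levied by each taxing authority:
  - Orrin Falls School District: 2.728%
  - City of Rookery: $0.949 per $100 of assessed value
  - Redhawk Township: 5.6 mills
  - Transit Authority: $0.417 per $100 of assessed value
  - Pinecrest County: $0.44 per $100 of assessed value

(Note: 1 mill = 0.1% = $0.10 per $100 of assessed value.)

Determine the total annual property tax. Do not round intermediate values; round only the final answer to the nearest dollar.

Assessed value = $255,850 × 0.68 = $173,978
Orrin Falls School District: $173,978 × 0.02728 = $4,746.11984
City of Rookery: $173,978 × 0.00949 = $1,651.05122
Redhawk Township: $173,978 × 0.0056 = $974.2768
Transit Authority: $173,978 × 0.00417 = $725.48826
Pinecrest County: $173,978 × 0.0044 = $765.5032
Total = $8,862.43932

$8,862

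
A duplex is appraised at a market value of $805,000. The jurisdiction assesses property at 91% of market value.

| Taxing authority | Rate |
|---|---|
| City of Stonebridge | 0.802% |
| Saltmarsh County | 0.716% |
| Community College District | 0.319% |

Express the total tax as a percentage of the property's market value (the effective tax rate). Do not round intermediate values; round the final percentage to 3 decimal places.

Assessed value = $805,000 × 0.91 = $732,550
City of Stonebridge: $732,550 × 0.00802 = $5,875.051
Saltmarsh County: $732,550 × 0.00716 = $5,245.058
Community College District: $732,550 × 0.00319 = $2,336.8345
Total tax = $13,456.9435
Effective rate = $13,456.9435 ÷ $805,000 = 1.672% of market value

1.672%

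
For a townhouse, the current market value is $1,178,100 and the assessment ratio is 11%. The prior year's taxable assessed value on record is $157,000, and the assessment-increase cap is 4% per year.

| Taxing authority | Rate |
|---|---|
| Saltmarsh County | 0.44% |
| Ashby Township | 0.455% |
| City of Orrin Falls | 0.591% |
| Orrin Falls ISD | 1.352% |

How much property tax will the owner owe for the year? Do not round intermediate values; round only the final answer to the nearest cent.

Uncapped assessed value = $1,178,100 × 0.11 = $129,591
Cap limit = $157,000 × 1.04 = $163,280
Taxable assessed value = min($129,591, $163,280) = $129,591 (cap does not bind)
Saltmarsh County: $129,591 × 0.0044 = $570.2004
Ashby Township: $129,591 × 0.00455 = $589.63905
City of Orrin Falls: $129,591 × 0.00591 = $765.88281
Orrin Falls ISD: $129,591 × 0.01352 = $1,752.07032
Total = $3,677.79258

$3,677.79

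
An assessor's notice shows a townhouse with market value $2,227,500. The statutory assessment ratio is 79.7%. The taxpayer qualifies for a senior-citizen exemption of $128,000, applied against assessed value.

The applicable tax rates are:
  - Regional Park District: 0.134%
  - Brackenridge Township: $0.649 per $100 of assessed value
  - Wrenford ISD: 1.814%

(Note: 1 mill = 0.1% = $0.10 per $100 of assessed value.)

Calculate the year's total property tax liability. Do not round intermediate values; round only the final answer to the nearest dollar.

Assessed value = $2,227,500 × 0.797 = $1,775,317.5
Taxable value = $1,775,317.5 − $128,000 = $1,647,317.5
Regional Park District: $1,647,317.5 × 0.00134 = $2,207.40545
Brackenridge Township: $1,647,317.5 × 0.00649 = $10,691.090575
Wrenford ISD: $1,647,317.5 × 0.01814 = $29,882.33945
Total = $42,780.835475

$42,781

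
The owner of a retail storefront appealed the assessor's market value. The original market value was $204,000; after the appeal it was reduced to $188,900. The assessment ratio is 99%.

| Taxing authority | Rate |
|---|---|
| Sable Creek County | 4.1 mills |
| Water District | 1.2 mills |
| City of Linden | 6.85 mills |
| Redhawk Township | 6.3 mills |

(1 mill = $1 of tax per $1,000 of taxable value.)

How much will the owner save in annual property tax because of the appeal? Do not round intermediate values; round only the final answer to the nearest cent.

Old assessed value = $204,000 × 0.99 = $201,960
New assessed value = $188,900 × 0.99 = $187,011
Combined rate = 0.0041 + 0.0012 + 0.00685 + 0.0063 = 0.01845
Old tax = $201,960 × 0.01845 = $3,726.162
New tax = $187,011 × 0.01845 = $3,450.35295
Reduction = $3,726.162 − $3,450.35295 = $275.80905

$275.81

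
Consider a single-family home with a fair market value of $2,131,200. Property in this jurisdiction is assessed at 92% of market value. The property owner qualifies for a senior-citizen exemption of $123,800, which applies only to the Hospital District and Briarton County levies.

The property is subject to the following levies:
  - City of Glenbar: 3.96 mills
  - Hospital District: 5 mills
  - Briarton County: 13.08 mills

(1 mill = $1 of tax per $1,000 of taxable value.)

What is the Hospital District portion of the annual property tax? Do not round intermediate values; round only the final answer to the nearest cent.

Assessed value = $2,131,200 × 0.92 = $1,960,704
Hospital District taxable value = $1,960,704 − $123,800 = $1,836,904
Hospital District levy = $1,836,904 × 0.005 = $9,184.52

$9,184.52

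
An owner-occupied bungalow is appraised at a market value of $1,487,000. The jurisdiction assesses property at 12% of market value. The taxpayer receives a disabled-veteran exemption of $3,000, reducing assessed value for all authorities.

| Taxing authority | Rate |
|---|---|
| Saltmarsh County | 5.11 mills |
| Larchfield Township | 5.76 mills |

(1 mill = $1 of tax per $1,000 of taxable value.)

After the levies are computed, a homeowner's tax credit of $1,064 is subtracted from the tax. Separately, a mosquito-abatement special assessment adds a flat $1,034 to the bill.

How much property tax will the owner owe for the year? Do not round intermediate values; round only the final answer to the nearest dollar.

Assessed value = $1,487,000 × 0.12 = $178,440
Taxable value = $178,440 − $3,000 = $175,440
Saltmarsh County: $175,440 × 0.00511 = $896.4984
Larchfield Township: $175,440 × 0.00576 = $1,010.5344
Levies subtotal = $1,907.0328
After credit = $1,907.0328 − $1,064 = $843.0328
Total = $843.0328 + $1,034 = $1,877.0328

$1,877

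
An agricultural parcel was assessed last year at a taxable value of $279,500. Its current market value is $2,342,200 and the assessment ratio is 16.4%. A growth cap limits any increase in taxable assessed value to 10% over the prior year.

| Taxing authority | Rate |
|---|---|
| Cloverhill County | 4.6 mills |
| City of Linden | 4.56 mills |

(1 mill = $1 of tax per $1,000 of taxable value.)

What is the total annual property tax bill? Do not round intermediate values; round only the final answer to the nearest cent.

$2,816.24

Uncapped assessed value = $2,342,200 × 0.164 = $384,120.8
Cap limit = $279,500 × 1.1 = $307,450
Taxable assessed value = min($384,120.8, $307,450) = $307,450 (cap binds)
Cloverhill County: $307,450 × 0.0046 = $1,414.27
City of Linden: $307,450 × 0.00456 = $1,401.972
Total = $2,816.242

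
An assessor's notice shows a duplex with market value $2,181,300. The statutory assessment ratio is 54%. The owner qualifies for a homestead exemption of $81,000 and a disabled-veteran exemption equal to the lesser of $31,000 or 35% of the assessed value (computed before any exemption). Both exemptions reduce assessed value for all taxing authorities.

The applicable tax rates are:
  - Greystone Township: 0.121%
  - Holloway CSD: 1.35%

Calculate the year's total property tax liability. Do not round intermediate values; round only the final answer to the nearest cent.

Assessed value = $2,181,300 × 0.54 = $1,177,902
Disabled-veteran exemption = min($31,000, 35% × $1,177,902) = min($31,000, $412,265.7) = $31,000 (dollar cap binds)
Taxable value = $1,177,902 − $81,000 − $31,000 = $1,065,902
Greystone Township: $1,065,902 × 0.00121 = $1,289.74142
Holloway CSD: $1,065,902 × 0.0135 = $14,389.677
Total = $15,679.41842

$15,679.42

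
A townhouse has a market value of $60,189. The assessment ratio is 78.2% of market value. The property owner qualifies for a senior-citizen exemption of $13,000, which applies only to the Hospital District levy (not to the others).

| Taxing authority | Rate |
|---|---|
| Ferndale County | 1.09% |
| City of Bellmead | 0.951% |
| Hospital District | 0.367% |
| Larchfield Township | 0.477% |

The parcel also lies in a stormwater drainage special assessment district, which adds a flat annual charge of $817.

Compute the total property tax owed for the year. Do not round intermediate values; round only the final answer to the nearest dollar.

Assessed value = $60,189 × 0.782 = $47,067.798
Ferndale County: $47,067.798 × 0.0109 = $513.0389982
City of Bellmead: $47,067.798 × 0.00951 = $447.61475898
Hospital District: ($47,067.798 − $13,000) × 0.00367 = $34,067.798 × 0.00367 = $125.02881866
Larchfield Township: $47,067.798 × 0.00477 = $224.51339646
Levies subtotal = $1,310.1959723
Total = $1,310.1959723 + $817 = $2,127.1959723

$2,127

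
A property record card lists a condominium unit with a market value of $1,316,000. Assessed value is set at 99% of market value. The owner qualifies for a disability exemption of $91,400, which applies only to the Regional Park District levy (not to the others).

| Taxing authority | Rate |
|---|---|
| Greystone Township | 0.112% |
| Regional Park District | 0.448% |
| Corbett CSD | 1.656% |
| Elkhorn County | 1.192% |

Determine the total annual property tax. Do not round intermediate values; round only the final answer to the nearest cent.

$43,991.32

Assessed value = $1,316,000 × 0.99 = $1,302,840
Greystone Township: $1,302,840 × 0.00112 = $1,459.1808
Regional Park District: ($1,302,840 − $91,400) × 0.00448 = $1,211,440 × 0.00448 = $5,427.2512
Corbett CSD: $1,302,840 × 0.01656 = $21,575.0304
Elkhorn County: $1,302,840 × 0.01192 = $15,529.8528
Total = $43,991.3152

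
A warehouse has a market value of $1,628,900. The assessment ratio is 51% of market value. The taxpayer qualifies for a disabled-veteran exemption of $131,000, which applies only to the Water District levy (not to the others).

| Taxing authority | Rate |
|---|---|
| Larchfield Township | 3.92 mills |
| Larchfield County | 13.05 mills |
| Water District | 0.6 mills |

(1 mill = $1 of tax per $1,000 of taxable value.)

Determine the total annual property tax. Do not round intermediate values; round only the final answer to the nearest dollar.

$14,517

Assessed value = $1,628,900 × 0.51 = $830,739
Larchfield Township: $830,739 × 0.00392 = $3,256.49688
Larchfield County: $830,739 × 0.01305 = $10,841.14395
Water District: ($830,739 − $131,000) × 0.0006 = $699,739 × 0.0006 = $419.8434
Total = $14,517.48423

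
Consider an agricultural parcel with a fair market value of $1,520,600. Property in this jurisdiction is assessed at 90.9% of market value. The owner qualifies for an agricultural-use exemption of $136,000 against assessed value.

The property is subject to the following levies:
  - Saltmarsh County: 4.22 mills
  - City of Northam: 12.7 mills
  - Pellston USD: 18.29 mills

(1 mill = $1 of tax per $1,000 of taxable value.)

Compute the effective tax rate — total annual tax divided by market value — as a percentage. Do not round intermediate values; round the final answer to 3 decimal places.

Assessed value = $1,520,600 × 0.909 = $1,382,225.4
Taxable value = $1,382,225.4 − $136,000 = $1,246,225.4
Saltmarsh County: $1,246,225.4 × 0.00422 = $5,259.071188
City of Northam: $1,246,225.4 × 0.0127 = $15,827.06258
Pellston USD: $1,246,225.4 × 0.01829 = $22,793.462566
Total tax = $43,879.596334
Effective rate = $43,879.596334 ÷ $1,520,600 = 2.886% of market value

2.886%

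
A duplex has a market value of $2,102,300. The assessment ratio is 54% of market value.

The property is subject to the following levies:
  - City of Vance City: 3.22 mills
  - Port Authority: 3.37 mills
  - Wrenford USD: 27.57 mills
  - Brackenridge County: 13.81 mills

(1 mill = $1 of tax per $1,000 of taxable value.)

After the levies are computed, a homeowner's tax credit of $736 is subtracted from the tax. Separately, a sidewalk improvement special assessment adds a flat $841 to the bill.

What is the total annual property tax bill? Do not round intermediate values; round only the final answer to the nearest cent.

Assessed value = $2,102,300 × 0.54 = $1,135,242
City of Vance City: $1,135,242 × 0.00322 = $3,655.47924
Port Authority: $1,135,242 × 0.00337 = $3,825.76554
Wrenford USD: $1,135,242 × 0.02757 = $31,298.62194
Brackenridge County: $1,135,242 × 0.01381 = $15,677.69202
Levies subtotal = $54,457.55874
After credit = $54,457.55874 − $736 = $53,721.55874
Total = $53,721.55874 + $841 = $54,562.55874

$54,562.56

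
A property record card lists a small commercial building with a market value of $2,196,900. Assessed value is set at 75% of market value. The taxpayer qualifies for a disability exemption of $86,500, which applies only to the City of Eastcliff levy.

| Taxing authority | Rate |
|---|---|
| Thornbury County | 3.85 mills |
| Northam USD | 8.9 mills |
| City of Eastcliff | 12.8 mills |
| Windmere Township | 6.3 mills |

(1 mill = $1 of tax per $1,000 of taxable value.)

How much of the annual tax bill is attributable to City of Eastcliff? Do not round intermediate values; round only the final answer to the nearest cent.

$19,983.04

Assessed value = $2,196,900 × 0.75 = $1,647,675
City of Eastcliff taxable value = $1,647,675 − $86,500 = $1,561,175
City of Eastcliff levy = $1,561,175 × 0.0128 = $19,983.04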